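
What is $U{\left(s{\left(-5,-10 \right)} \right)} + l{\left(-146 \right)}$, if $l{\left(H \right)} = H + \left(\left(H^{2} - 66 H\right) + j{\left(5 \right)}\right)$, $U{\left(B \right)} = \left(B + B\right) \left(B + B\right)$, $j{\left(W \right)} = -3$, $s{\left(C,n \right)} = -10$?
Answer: $31203$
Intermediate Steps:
$U{\left(B \right)} = 4 B^{2}$ ($U{\left(B \right)} = 2 B 2 B = 4 B^{2}$)
$l{\left(H \right)} = -3 + H^{2} - 65 H$ ($l{\left(H \right)} = H - \left(3 - H^{2} + 66 H\right) = -3 + H^{2} - 65 H$)
$U{\left(s{\left(-5,-10 \right)} \right)} + l{\left(-146 \right)} = 4 \left(-10\right)^{2} - \left(-9487 - 21316\right) = 4 \cdot 100 + \left(-3 + 21316 + 9490\right) = 400 + 30803 = 31203$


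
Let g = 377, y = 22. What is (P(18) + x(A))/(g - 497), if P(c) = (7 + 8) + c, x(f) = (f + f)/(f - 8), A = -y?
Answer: -517/1800 ≈ -0.28722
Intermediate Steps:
A = -22 (A = -1*22 = -22)
x(f) = 2*f/(-8 + f) (x(f) = (2*f)/(-8 + f) = 2*f/(-8 + f))
P(c) = 15 + c
(P(18) + x(A))/(g - 497) = ((15 + 18) + 2*(-22)/(-8 - 22))/(377 - 497) = (33 + 2*(-22)/(-30))/(-120) = (33 + 2*(-22)*(-1/30))*(-1/120) = (33 + 22/15)*(-1/120) = (517/15)*(-1/120) = -517/1800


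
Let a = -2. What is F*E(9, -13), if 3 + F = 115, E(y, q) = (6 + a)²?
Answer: 1792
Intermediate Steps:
E(y, q) = 16 (E(y, q) = (6 - 2)² = 4² = 16)
F = 112 (F = -3 + 115 = 112)
F*E(9, -13) = 112*16 = 1792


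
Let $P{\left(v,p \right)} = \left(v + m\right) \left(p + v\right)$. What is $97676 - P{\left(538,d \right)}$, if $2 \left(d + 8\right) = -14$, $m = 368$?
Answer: $-376162$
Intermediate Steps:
$d = -15$ ($d = -8 + \frac{1}{2} \left(-14\right) = -8 - 7 = -15$)
$P{\left(v,p \right)} = \left(368 + v\right) \left(p + v\right)$ ($P{\left(v,p \right)} = \left(v + 368\right) \left(p + v\right) = \left(368 + v\right) \left(p + v\right)$)
$97676 - P{\left(538,d \right)} = 97676 - \left(538^{2} + 368 \left(-15\right) + 368 \cdot 538 - 8070\right) = 97676 - \left(289444 - 5520 + 197984 - 8070\right) = 97676 - 473838 = -376162$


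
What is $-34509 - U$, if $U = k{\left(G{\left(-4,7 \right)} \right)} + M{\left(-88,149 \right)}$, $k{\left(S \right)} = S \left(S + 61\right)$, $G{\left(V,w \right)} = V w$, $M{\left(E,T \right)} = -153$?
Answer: $-33432$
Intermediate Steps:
$k{\left(S \right)} = S \left(61 + S\right)$
$U = -1077$ ($U = \left(-4\right) 7 \left(61 - 28\right) - 153 = - 28 \left(61 - 28\right) - 153 = \left(-28\right) 33 - 153 = -924 - 153 = -1077$)
$-34509 - U = -34509 - -1077 = -34509 + 1077 = -33432$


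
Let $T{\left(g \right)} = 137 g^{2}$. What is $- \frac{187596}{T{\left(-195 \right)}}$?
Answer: $- \frac{20844}{578825} \approx -0.036011$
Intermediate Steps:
$- \frac{187596}{T{\left(-195 \right)}} = - \frac{187596}{137 \left(-195\right)^{2}} = - \frac{187596}{137 \cdot 38025} = - \frac{187596}{5209425} = \left(-187596\right) \frac{1}{5209425} = - \frac{20844}{578825}$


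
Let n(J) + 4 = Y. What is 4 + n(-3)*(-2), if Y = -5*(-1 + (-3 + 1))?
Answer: -18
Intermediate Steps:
Y = 15 (Y = -5*(-1 - 2) = -5*(-3) = 15)
n(J) = 11 (n(J) = -4 + 15 = 11)
4 + n(-3)*(-2) = 4 + 11*(-2) = 4 - 22 = -18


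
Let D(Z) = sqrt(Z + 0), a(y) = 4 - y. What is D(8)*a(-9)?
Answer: 26*sqrt(2) ≈ 36.770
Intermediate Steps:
D(Z) = sqrt(Z)
D(8)*a(-9) = sqrt(8)*(4 - 1*(-9)) = (2*sqrt(2))*(4 + 9) = (2*sqrt(2))*13 = 26*sqrt(2)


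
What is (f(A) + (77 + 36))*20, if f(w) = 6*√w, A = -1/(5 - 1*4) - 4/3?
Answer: 2260 + 40*I*√21 ≈ 2260.0 + 183.3*I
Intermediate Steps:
A = -7/3 (A = -1/(5 - 4) - 4*⅓ = -1/1 - 4/3 = -1*1 - 4/3 = -1 - 4/3 = -7/3 ≈ -2.3333)
(f(A) + (77 + 36))*20 = (6*√(-7/3) + (77 + 36))*20 = (6*(I*√21/3) + 113)*20 = (2*I*√21 + 113)*20 = (113 + 2*I*√21)*20 = 2260 + 40*I*√21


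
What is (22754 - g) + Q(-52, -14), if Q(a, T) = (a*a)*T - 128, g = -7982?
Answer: -7248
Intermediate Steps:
Q(a, T) = -128 + T*a² (Q(a, T) = a²*T - 128 = T*a² - 128 = -128 + T*a²)
(22754 - g) + Q(-52, -14) = (22754 - 1*(-7982)) + (-128 - 14*(-52)²) = (22754 + 7982) + (-128 - 14*2704) = 30736 + (-128 - 37856) = 30736 - 37984 = -7248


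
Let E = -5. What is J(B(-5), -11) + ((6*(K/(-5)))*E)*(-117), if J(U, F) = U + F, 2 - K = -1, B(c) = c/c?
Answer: -2116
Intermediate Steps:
B(c) = 1
K = 3 (K = 2 - 1*(-1) = 2 + 1 = 3)
J(U, F) = F + U
J(B(-5), -11) + ((6*(K/(-5)))*E)*(-117) = (-11 + 1) + ((6*(3/(-5)))*(-5))*(-117) = -10 + ((6*(3*(-1/5)))*(-5))*(-117) = -10 + ((6*(-3/5))*(-5))*(-117) = -10 - 18/5*(-5)*(-117) = -10 + 18*(-117) = -10 - 2106 = -2116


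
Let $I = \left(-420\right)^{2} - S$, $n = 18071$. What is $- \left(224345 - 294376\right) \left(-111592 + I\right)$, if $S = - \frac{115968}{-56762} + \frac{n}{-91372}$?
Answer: $\frac{11769212542227226229}{2593228732} \approx 4.5384 \cdot 10^{9}$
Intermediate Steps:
$S = \frac{4785240997}{2593228732}$ ($S = - \frac{115968}{-56762} + \frac{18071}{-91372} = \left(-115968\right) \left(- \frac{1}{56762}\right) + 18071 \left(- \frac{1}{91372}\right) = \frac{57984}{28381} - \frac{18071}{91372} = \frac{4785240997}{2593228732} \approx 1.8453$)
$I = \frac{457440763083803}{2593228732}$ ($I = \left(-420\right)^{2} - \frac{4785240997}{2593228732} = 176400 - \frac{4785240997}{2593228732} = \frac{457440763083803}{2593228732} \approx 1.764 \cdot 10^{5}$)
$- \left(224345 - 294376\right) \left(-111592 + I\right) = - \left(224345 - 294376\right) \left(-111592 + \frac{457440763083803}{2593228732}\right) = - \frac{\left(-70031\right) 168057182422459}{2593228732} = \left(-1\right) \left(- \frac{11769212542227226229}{2593228732}\right) = \frac{11769212542227226229}{2593228732}$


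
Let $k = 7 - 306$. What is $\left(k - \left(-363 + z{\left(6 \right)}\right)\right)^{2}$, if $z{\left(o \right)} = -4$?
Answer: $4624$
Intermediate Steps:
$k = -299$ ($k = 7 - 306 = -299$)
$\left(k - \left(-363 + z{\left(6 \right)}\right)\right)^{2} = \left(-299 + \left(363 - -4\right)\right)^{2} = \left(-299 + \left(363 + 4\right)\right)^{2} = \left(-299 + 367\right)^{2} = 68^{2} = 4624$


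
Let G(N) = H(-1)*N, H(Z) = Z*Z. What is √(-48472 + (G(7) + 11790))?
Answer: 15*I*√163 ≈ 191.51*I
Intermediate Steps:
H(Z) = Z²
G(N) = N (G(N) = (-1)²*N = 1*N = N)
√(-48472 + (G(7) + 11790)) = √(-48472 + (7 + 11790)) = √(-48472 + 11797) = √(-36675) = 15*I*√163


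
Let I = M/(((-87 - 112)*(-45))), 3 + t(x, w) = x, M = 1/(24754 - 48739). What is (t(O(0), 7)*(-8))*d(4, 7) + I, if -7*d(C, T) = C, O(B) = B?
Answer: -20619424807/1503499725 ≈ -13.714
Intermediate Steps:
M = -1/23985 (M = 1/(-23985) = -1/23985 ≈ -4.1693e-5)
d(C, T) = -C/7
t(x, w) = -3 + x
I = -1/214785675 (I = -(-1/(45*(-87 - 112)))/23985 = -1/(23985*((-199*(-45)))) = -1/23985/8955 = -1/23985*1/8955 = -1/214785675 ≈ -4.6558e-9)
(t(O(0), 7)*(-8))*d(4, 7) + I = ((-3 + 0)*(-8))*(-⅐*4) - 1/214785675 = -3*(-8)*(-4/7) - 1/214785675 = 24*(-4/7) - 1/214785675 = -96/7 - 1/214785675 = -20619424807/1503499725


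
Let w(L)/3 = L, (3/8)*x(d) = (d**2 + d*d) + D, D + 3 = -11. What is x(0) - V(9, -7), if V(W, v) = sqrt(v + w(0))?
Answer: -112/3 - I*sqrt(7) ≈ -37.333 - 2.6458*I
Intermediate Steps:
D = -14 (D = -3 - 11 = -14)
x(d) = -112/3 + 16*d**2/3 (x(d) = 8*((d**2 + d*d) - 14)/3 = 8*((d**2 + d**2) - 14)/3 = 8*(2*d**2 - 14)/3 = 8*(-14 + 2*d**2)/3 = -112/3 + 16*d**2/3)
w(L) = 3*L
V(W, v) = sqrt(v) (V(W, v) = sqrt(v + 3*0) = sqrt(v + 0) = sqrt(v))
x(0) - V(9, -7) = (-112/3 + (16/3)*0**2) - sqrt(-7) = (-112/3 + (16/3)*0) - I*sqrt(7) = (-112/3 + 0) - I*sqrt(7) = -112/3 - I*sqrt(7)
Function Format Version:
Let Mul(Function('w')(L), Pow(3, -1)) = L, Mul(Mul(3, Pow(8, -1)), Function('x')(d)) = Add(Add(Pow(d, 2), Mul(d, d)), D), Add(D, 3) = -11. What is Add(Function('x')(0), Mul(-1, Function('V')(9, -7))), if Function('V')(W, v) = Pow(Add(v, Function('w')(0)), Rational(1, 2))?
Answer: Add(Rational(-112, 3), Mul(-1, I, Pow(7, Rational(1, 2)))) ≈ Add(-37.333, Mul(-2.6458, I))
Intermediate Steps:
D = -14 (D = Add(-3, -11) = -14)
Function('x')(d) = Add(Rational(-112, 3), Mul(Rational(16, 3), Pow(d, 2))) (Function('x')(d) = Mul(Rational(8, 3), Add(Add(Pow(d, 2), Mul(d, d)), -14)) = Mul(Rational(8, 3), Add(Add(Pow(d, 2), Pow(d, 2)), -14)) = Mul(Rational(8, 3), Add(Mul(2, Pow(d, 2)), -14)) = Mul(Rational(8, 3), Add(-14, Mul(2, Pow(d, 2)))) = Add(Rational(-112, 3), Mul(Rational(16, 3), Pow(d, 2))))
Function('w')(L) = Mul(3, L)
Function('V')(W, v) = Pow(v, Rational(1, 2)) (Function('V')(W, v) = Pow(Add(v, Mul(3, 0)), Rational(1, 2)) = Pow(Add(v, 0), Rational(1, 2)) = Pow(v, Rational(1, 2)))
Add(Function('x')(0), Mul(-1, Function('V')(9, -7))) = Add(Add(Rational(-112, 3), Mul(Rational(16, 3), Pow(0, 2))), Mul(-1, Pow(-7, Rational(1, 2)))) = Add(Add(Rational(-112, 3), Mul(Rational(16, 3), 0)), Mul(-1, Mul(I, Pow(7, Rational(1, 2))))) = Add(Add(Rational(-112, 3), 0), Mul(-1, I, Pow(7, Rational(1, 2)))) = Add(Rational(-112, 3), Mul(-1, I, Pow(7, Rational(1, 2))))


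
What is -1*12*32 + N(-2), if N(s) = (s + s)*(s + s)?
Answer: -368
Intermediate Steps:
N(s) = 4*s² (N(s) = (2*s)*(2*s) = 4*s²)
-1*12*32 + N(-2) = -1*12*32 + 4*(-2)² = -12*32 + 4*4 = -384 + 16 = -368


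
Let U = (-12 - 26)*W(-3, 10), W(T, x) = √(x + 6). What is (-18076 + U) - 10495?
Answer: -28723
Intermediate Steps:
W(T, x) = √(6 + x)
U = -152 (U = (-12 - 26)*√(6 + 10) = -38*√16 = -38*4 = -152)
(-18076 + U) - 10495 = (-18076 - 152) - 10495 = -18228 - 10495 = -28723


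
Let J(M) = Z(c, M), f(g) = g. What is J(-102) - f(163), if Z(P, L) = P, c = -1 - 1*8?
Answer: -172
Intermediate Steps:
c = -9 (c = -1 - 8 = -9)
J(M) = -9
J(-102) - f(163) = -9 - 1*163 = -9 - 163 = -172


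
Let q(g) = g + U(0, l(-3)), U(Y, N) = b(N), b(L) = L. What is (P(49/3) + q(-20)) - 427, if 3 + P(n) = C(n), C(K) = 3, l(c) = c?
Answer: -450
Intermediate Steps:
U(Y, N) = N
q(g) = -3 + g (q(g) = g - 3 = -3 + g)
P(n) = 0 (P(n) = -3 + 3 = 0)
(P(49/3) + q(-20)) - 427 = (0 + (-3 - 20)) - 427 = (0 - 23) - 427 = -23 - 427 = -450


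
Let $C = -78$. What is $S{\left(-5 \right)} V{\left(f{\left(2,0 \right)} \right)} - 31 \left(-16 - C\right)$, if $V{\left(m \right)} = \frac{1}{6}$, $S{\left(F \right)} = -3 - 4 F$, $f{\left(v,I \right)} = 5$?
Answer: $- \frac{11515}{6} \approx -1919.2$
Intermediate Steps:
$V{\left(m \right)} = \frac{1}{6}$
$S{\left(-5 \right)} V{\left(f{\left(2,0 \right)} \right)} - 31 \left(-16 - C\right) = \left(-3 - -20\right) \frac{1}{6} - 31 \left(-16 - -78\right) = \left(-3 + 20\right) \frac{1}{6} - 31 \left(-16 + 78\right) = 17 \cdot \frac{1}{6} - 1922 = \frac{17}{6} - 1922 = - \frac{11515}{6}$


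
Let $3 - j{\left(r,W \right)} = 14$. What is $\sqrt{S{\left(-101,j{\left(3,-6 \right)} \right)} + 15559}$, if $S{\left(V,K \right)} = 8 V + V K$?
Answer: $\sqrt{15862} \approx 125.94$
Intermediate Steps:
$j{\left(r,W \right)} = -11$ ($j{\left(r,W \right)} = 3 - 14 = -11$)
$S{\left(V,K \right)} = 8 V + K V$
$\sqrt{S{\left(-101,j{\left(3,-6 \right)} \right)} + 15559} = \sqrt{- 101 \left(8 - 11\right) + 15559} = \sqrt{\left(-101\right) \left(-3\right) + 15559} = \sqrt{303 + 15559} = \sqrt{15862}$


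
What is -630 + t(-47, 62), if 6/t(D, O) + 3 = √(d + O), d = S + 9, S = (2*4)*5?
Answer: -10707/17 + √111/17 ≈ -629.20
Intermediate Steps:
S = 40 (S = 8*5 = 40)
d = 49 (d = 40 + 9 = 49)
t(D, O) = 6/(-3 + √(49 + O))
-630 + t(-47, 62) = -630 + 6/(-3 + √(49 + 62)) = -630 + 6/(-3 + √111)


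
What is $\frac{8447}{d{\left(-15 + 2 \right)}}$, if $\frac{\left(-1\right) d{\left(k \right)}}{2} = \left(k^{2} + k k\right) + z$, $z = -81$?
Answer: $- \frac{8447}{514} \approx -16.434$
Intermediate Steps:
$d{\left(k \right)} = 162 - 4 k^{2}$ ($d{\left(k \right)} = - 2 \left(\left(k^{2} + k k\right) - 81\right) = - 2 \left(\left(k^{2} + k^{2}\right) - 81\right) = - 2 \left(2 k^{2} - 81\right) = - 2 \left(-81 + 2 k^{2}\right) = 162 - 4 k^{2}$)
$\frac{8447}{d{\left(-15 + 2 \right)}} = \frac{8447}{162 - 4 \left(-15 + 2\right)^{2}} = \frac{8447}{162 - 4 \left(-13\right)^{2}} = \frac{8447}{162 - 676} = \frac{8447}{-514} = 8447 \left(- \frac{1}{514}\right) = - \frac{8447}{514}$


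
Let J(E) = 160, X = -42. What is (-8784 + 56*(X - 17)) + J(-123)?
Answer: -11928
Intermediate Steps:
(-8784 + 56*(X - 17)) + J(-123) = (-8784 + 56*(-42 - 17)) + 160 = (-8784 + 56*(-59)) + 160 = (-8784 - 3304) + 160 = -12088 + 160 = -11928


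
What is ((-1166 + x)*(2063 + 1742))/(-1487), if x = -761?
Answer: 7332235/1487 ≈ 4930.9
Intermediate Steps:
((-1166 + x)*(2063 + 1742))/(-1487) = ((-1166 - 761)*(2063 + 1742))/(-1487) = -1927*3805*(-1/1487) = -7332235*(-1/1487) = 7332235/1487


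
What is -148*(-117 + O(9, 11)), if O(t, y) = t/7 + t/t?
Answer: 118844/7 ≈ 16978.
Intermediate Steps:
O(t, y) = 1 + t/7 (O(t, y) = t*(1/7) + 1 = t/7 + 1 = 1 + t/7)
-148*(-117 + O(9, 11)) = -148*(-117 + (1 + (1/7)*9)) = -148*(-117 + (1 + 9/7)) = -148*(-117 + 16/7) = -148*(-803/7) = 118844/7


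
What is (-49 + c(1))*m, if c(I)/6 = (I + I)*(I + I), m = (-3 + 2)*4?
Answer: 100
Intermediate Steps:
m = -4 (m = -1*4 = -4)
c(I) = 24*I**2 (c(I) = 6*((I + I)*(I + I)) = 6*((2*I)*(2*I)) = 6*(4*I**2) = 24*I**2)
(-49 + c(1))*m = (-49 + 24*1**2)*(-4) = (-49 + 24*1)*(-4) = (-49 + 24)*(-4) = -25*(-4) = 100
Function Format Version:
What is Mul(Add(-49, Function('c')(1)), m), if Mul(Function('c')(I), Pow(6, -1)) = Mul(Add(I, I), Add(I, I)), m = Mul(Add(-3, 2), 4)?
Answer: 100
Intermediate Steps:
m = -4 (m = Mul(-1, 4) = -4)
Function('c')(I) = Mul(24, Pow(I, 2)) (Function('c')(I) = Mul(6, Mul(Add(I, I), Add(I, I))) = Mul(6, Mul(Mul(2, I), Mul(2, I))) = Mul(6, Mul(4, Pow(I, 2))) = Mul(24, Pow(I, 2)))
Mul(Add(-49, Function('c')(1)), m) = Mul(Add(-49, Mul(24, Pow(1, 2))), -4) = Mul(Add(-49, Mul(24, 1)), -4) = Mul(Add(-49, 24), -4) = Mul(-25, -4) = 100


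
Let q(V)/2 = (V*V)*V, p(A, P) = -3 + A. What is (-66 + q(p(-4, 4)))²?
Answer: 565504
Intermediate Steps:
q(V) = 2*V³ (q(V) = 2*((V*V)*V) = 2*(V²*V) = 2*V³)
(-66 + q(p(-4, 4)))² = (-66 + 2*(-3 - 4)³)² = (-66 + 2*(-7)³)² = (-66 + 2*(-343))² = (-66 - 686)² = (-752)² = 565504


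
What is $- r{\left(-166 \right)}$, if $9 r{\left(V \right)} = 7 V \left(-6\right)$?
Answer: $- \frac{2324}{3} \approx -774.67$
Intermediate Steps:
$r{\left(V \right)} = - \frac{14 V}{3}$ ($r{\left(V \right)} = \frac{7 V \left(-6\right)}{9} = \frac{\left(-42\right) V}{9} = - \frac{14 V}{3}$)
$- r{\left(-166 \right)} = - \frac{\left(-14\right) \left(-166\right)}{3} = \left(-1\right) \frac{2324}{3} = - \frac{2324}{3}$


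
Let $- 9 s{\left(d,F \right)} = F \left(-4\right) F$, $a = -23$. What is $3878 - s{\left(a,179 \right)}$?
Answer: $- \frac{93262}{9} \approx -10362.0$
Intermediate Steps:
$s{\left(d,F \right)} = \frac{4 F^{2}}{9}$ ($s{\left(d,F \right)} = - \frac{F \left(-4\right) F}{9} = - \frac{- 4 F F}{9} = - \frac{\left(-4\right) F^{2}}{9} = \frac{4 F^{2}}{9}$)
$3878 - s{\left(a,179 \right)} = 3878 - \frac{4 \cdot 179^{2}}{9} = 3878 - \frac{4}{9} \cdot 32041 = 3878 - \frac{128164}{9} = - \frac{93262}{9}$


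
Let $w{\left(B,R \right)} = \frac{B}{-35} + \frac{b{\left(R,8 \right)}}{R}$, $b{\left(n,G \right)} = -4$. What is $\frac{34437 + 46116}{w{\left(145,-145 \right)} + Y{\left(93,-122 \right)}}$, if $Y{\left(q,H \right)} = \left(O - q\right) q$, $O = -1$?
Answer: $- \frac{81761295}{8877307} \approx -9.2101$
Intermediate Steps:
$w{\left(B,R \right)} = - \frac{4}{R} - \frac{B}{35}$ ($w{\left(B,R \right)} = \frac{B}{-35} - \frac{4}{R} = B \left(- \frac{1}{35}\right) - \frac{4}{R} = - \frac{B}{35} - \frac{4}{R} = - \frac{4}{R} - \frac{B}{35}$)
$Y{\left(q,H \right)} = q \left(-1 - q\right)$ ($Y{\left(q,H \right)} = \left(-1 - q\right) q = q \left(-1 - q\right)$)
$\frac{34437 + 46116}{w{\left(145,-145 \right)} + Y{\left(93,-122 \right)}} = \frac{34437 + 46116}{\left(- \frac{4}{-145} - \frac{29}{7}\right) - 93 \left(1 + 93\right)} = \frac{80553}{\left(\left(-4\right) \left(- \frac{1}{145}\right) - \frac{29}{7}\right) - 93 \cdot 94} = \frac{80553}{\left(\frac{4}{145} - \frac{29}{7}\right) - 8742} = \frac{80553}{- \frac{4177}{1015} - 8742} = \frac{80553}{- \frac{8877307}{1015}} = 80553 \left(- \frac{1015}{8877307}\right) = - \frac{81761295}{8877307}$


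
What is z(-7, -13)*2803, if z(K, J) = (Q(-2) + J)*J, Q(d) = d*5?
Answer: 838097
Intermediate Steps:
Q(d) = 5*d
z(K, J) = J*(-10 + J) (z(K, J) = (5*(-2) + J)*J = (-10 + J)*J = J*(-10 + J))
z(-7, -13)*2803 = -13*(-10 - 13)*2803 = -13*(-23)*2803 = 299*2803 = 838097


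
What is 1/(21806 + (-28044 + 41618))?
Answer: 1/35380 ≈ 2.8265e-5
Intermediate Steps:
1/(21806 + (-28044 + 41618)) = 1/(21806 + 13574) = 1/35380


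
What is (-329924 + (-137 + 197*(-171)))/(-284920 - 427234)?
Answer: 181874/356077 ≈ 0.51077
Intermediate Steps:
(-329924 + (-137 + 197*(-171)))/(-284920 - 427234) = (-329924 + (-137 - 33687))/(-712154) = (-329924 - 33824)*(-1/712154) = -363748*(-1/712154) = 181874/356077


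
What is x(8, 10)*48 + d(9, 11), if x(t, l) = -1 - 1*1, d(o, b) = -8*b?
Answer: -184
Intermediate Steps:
x(t, l) = -2 (x(t, l) = -1 - 1 = -2)
x(8, 10)*48 + d(9, 11) = -2*48 - 8*11 = -96 - 88 = -184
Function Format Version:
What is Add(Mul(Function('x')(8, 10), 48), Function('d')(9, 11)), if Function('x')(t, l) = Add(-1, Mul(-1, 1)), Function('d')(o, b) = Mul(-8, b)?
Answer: -184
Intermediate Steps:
Function('x')(t, l) = -2 (Function('x')(t, l) = Add(-1, -1) = -2)
Add(Mul(Function('x')(8, 10), 48), Function('d')(9, 11)) = Add(Mul(-2, 48), Mul(-8, 11)) = Add(-96, -88) = -184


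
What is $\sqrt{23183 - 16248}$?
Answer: $\sqrt{6935} \approx 83.277$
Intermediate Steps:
$\sqrt{23183 - 16248} = \sqrt{6935}$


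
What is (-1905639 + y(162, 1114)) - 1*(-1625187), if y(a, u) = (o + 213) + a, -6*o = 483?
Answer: -560315/2 ≈ -2.8016e+5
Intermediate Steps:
o = -161/2 (o = -⅙*483 = -161/2 ≈ -80.500)
y(a, u) = 265/2 + a (y(a, u) = (-161/2 + 213) + a = 265/2 + a)
(-1905639 + y(162, 1114)) - 1*(-1625187) = (-1905639 + (265/2 + 162)) - 1*(-1625187) = (-1905639 + 589/2) + 1625187 = -3810689/2 + 1625187 = -560315/2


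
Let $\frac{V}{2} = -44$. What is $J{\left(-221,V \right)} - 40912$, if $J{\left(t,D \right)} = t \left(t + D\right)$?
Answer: $27377$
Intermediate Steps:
$V = -88$ ($V = 2 \left(-44\right) = -88$)
$J{\left(t,D \right)} = t \left(D + t\right)$
$J{\left(-221,V \right)} - 40912 = - 221 \left(-88 - 221\right) - 40912 = \left(-221\right) \left(-309\right) - 40912 = 68289 - 40912 = 27377$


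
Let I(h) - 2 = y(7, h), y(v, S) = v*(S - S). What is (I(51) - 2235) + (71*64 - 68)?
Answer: 2243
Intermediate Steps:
y(v, S) = 0 (y(v, S) = v*0 = 0)
I(h) = 2 (I(h) = 2 + 0 = 2)
(I(51) - 2235) + (71*64 - 68) = (2 - 2235) + (71*64 - 68) = -2233 + (4544 - 68) = -2233 + 4476 = 2243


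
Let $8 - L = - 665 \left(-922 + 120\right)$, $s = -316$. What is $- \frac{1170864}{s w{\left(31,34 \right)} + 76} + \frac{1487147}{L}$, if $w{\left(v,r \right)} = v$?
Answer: $\frac{941346391}{7999830} \approx 117.67$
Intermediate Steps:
$L = -533322$ ($L = 8 - - 665 \left(-922 + 120\right) = 8 - \left(-665\right) \left(-802\right) = 8 - 533330 = -533322$)
$- \frac{1170864}{s w{\left(31,34 \right)} + 76} + \frac{1487147}{L} = - \frac{1170864}{\left(-316\right) 31 + 76} + \frac{1487147}{-533322} = - \frac{1170864}{-9796 + 76} + 1487147 \left(- \frac{1}{533322}\right) = - \frac{1170864}{-9720} - \frac{1487147}{533322} = \left(-1170864\right) \left(- \frac{1}{9720}\right) - \frac{1487147}{533322} = \frac{16262}{135} - \frac{1487147}{533322} = \frac{941346391}{7999830}$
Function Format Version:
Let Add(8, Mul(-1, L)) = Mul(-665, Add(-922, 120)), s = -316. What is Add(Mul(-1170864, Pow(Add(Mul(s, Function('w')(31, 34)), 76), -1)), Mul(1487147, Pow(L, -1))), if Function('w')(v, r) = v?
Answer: Rational(941346391, 7999830) ≈ 117.67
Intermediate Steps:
L = -533322 (L = Add(8, Mul(-1, Mul(-665, Add(-922, 120)))) = Add(8, Mul(-1, Mul(-665, -802))) = Add(8, Mul(-1, 533330)) = Add(8, -533330) = -533322)
Add(Mul(-1170864, Pow(Add(Mul(s, Function('w')(31, 34)), 76), -1)), Mul(1487147, Pow(L, -1))) = Add(Mul(-1170864, Pow(Add(Mul(-316, 31), 76), -1)), Mul(1487147, Pow(-533322, -1))) = Add(Mul(-1170864, Pow(Add(-9796, 76), -1)), Mul(1487147, Rational(-1, 533322))) = Add(Mul(-1170864, Pow(-9720, -1)), Rational(-1487147, 533322)) = Add(Mul(-1170864, Rational(-1, 9720)), Rational(-1487147, 533322)) = Add(Rational(16262, 135), Rational(-1487147, 533322)) = Rational(941346391, 7999830)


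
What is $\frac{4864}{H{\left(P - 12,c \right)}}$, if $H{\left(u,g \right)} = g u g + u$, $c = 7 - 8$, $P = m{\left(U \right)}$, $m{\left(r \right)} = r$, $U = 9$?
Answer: $- \frac{2432}{3} \approx -810.67$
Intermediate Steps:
$P = 9$
$c = -1$ ($c = 7 - 8 = -1$)
$H{\left(u,g \right)} = u + u g^{2}$ ($H{\left(u,g \right)} = u g^{2} + u = u + u g^{2}$)
$\frac{4864}{H{\left(P - 12,c \right)}} = \frac{4864}{\left(9 - 12\right) \left(1 + \left(-1\right)^{2}\right)} = \frac{4864}{\left(-3\right) \left(1 + 1\right)} = \frac{4864}{\left(-3\right) 2} = \frac{4864}{-6} = 4864 \left(- \frac{1}{6}\right) = - \frac{2432}{3}$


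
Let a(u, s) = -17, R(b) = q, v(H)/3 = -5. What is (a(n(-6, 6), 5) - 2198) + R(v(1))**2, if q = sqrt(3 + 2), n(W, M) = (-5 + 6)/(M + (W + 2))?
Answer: -2210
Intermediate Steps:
n(W, M) = 1/(2 + M + W) (n(W, M) = 1/(M + (2 + W)) = 1/(2 + M + W))
q = sqrt(5) ≈ 2.2361
v(H) = -15 (v(H) = 3*(-5) = -15)
R(b) = sqrt(5)
(a(n(-6, 6), 5) - 2198) + R(v(1))**2 = (-17 - 2198) + (sqrt(5))**2 = -2215 + 5 = -2210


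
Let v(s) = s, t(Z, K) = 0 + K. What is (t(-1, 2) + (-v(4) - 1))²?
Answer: 9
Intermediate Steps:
t(Z, K) = K
(t(-1, 2) + (-v(4) - 1))² = (2 + (-1*4 - 1))² = (2 + (-4 - 1))² = (2 - 5)² = (-3)² = 9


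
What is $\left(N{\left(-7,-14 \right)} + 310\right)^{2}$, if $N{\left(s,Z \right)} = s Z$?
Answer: $166464$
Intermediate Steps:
$N{\left(s,Z \right)} = Z s$
$\left(N{\left(-7,-14 \right)} + 310\right)^{2} = \left(\left(-14\right) \left(-7\right) + 310\right)^{2} = \left(98 + 310\right)^{2} = 408^{2} = 166464$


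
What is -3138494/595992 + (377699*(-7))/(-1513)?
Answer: 785495267717/450867948 ≈ 1742.2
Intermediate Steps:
-3138494/595992 + (377699*(-7))/(-1513) = -3138494*1/595992 - 2643893*(-1/1513) = -1569247/297996 + 2643893/1513 = 785495267717/450867948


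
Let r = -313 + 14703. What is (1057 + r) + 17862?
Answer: 33309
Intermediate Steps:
r = 14390
(1057 + r) + 17862 = (1057 + 14390) + 17862 = 15447 + 17862 = 33309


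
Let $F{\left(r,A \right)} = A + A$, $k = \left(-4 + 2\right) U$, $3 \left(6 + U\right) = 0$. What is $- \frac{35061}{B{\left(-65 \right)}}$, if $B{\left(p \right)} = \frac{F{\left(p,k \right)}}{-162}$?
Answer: $\frac{946647}{4} \approx 2.3666 \cdot 10^{5}$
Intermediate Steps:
$U = -6$ ($U = -6 + \frac{1}{3} \cdot 0 = -6 + 0 = -6$)
$k = 12$ ($k = \left(-4 + 2\right) \left(-6\right) = \left(-2\right) \left(-6\right) = 12$)
$F{\left(r,A \right)} = 2 A$
$B{\left(p \right)} = - \frac{4}{27}$ ($B{\left(p \right)} = \frac{2 \cdot 12}{-162} = 24 \left(- \frac{1}{162}\right) = - \frac{4}{27}$)
$- \frac{35061}{B{\left(-65 \right)}} = - \frac{35061}{- \frac{4}{27}} = \left(-35061\right) \left(- \frac{27}{4}\right) = \frac{946647}{4}$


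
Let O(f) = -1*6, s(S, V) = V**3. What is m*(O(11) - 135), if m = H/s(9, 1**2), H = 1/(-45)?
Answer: 47/15 ≈ 3.1333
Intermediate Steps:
H = -1/45 ≈ -0.022222
O(f) = -6
m = -1/45 (m = -1/(45*((1**2)**3)) = -1/(45*(1**3)) = -1/45/1 = -1/45*1 = -1/45 ≈ -0.022222)
m*(O(11) - 135) = -(-6 - 135)/45 = -1/45*(-141) = 47/15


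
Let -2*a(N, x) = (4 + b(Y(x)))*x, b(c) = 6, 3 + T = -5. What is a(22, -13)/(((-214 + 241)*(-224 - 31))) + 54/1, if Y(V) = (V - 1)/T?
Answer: 74345/1377 ≈ 53.991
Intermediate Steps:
T = -8 (T = -3 - 5 = -8)
Y(V) = 1/8 - V/8 (Y(V) = (V - 1)/(-8) = (-1 + V)*(-1/8) = 1/8 - V/8)
a(N, x) = -5*x (a(N, x) = -(4 + 6)*x/2 = -5*x)
a(22, -13)/(((-214 + 241)*(-224 - 31))) + 54/1 = (-5*(-13))/(((-214 + 241)*(-224 - 31))) + 54/1 = 65/((27*(-255))) + 54*1 = 65/(-6885) + 54 = 65*(-1/6885) + 54 = -13/1377 + 54 = 74345/1377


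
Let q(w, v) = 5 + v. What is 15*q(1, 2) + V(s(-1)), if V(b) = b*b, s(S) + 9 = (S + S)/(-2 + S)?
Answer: 1570/9 ≈ 174.44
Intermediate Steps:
s(S) = -9 + 2*S/(-2 + S) (s(S) = -9 + (S + S)/(-2 + S) = -9 + (2*S)/(-2 + S) = -9 + 2*S/(-2 + S))
V(b) = b²
15*q(1, 2) + V(s(-1)) = 15*(5 + 2) + ((18 - 7*(-1))/(-2 - 1))² = 15*7 + ((18 + 7)/(-3))² = 105 + (-⅓*25)² = 105 + (-25/3)² = 105 + 625/9 = 1570/9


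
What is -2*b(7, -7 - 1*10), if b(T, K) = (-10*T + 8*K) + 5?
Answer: 402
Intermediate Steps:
b(T, K) = 5 - 10*T + 8*K
-2*b(7, -7 - 1*10) = -2*(5 - 10*7 + 8*(-7 - 1*10)) = -2*(5 - 70 + 8*(-7 - 10)) = -2*(5 - 70 + 8*(-17)) = -2*(5 - 70 - 136) = -2*(-201) = 402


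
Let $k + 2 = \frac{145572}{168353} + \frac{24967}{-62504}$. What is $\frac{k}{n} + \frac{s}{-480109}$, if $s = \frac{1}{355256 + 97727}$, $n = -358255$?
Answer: $\frac{3512298039435340157829}{819865633462126470235973320} \approx 4.284 \cdot 10^{-6}$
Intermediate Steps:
$k = - \frac{16149908887}{10522735912}$ ($k = -2 + \left(\frac{145572}{168353} + \frac{24967}{-62504}\right) = -2 + \left(145572 \cdot \frac{1}{168353} + 24967 \left(- \frac{1}{62504}\right)\right) = -2 + \left(\frac{145572}{168353} - \frac{24967}{62504}\right) = -2 + \frac{4895562937}{10522735912} = - \frac{16149908887}{10522735912} \approx -1.5348$)
$s = \frac{1}{452983} \approx 2.2076 \cdot 10^{-6}$
$\frac{k}{n} + \frac{s}{-480109} = - \frac{16149908887}{10522735912 \left(-358255\right)} + \frac{1}{452983 \left(-480109\right)} = \left(- \frac{16149908887}{10522735912}\right) \left(- \frac{1}{358255}\right) + \frac{1}{452983} \left(- \frac{1}{480109}\right) = \frac{16149908887}{3769822754153560} - \frac{1}{217481215147} = \frac{3512298039435340157829}{819865633462126470235973320}$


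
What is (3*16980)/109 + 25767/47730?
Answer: 811391601/1734190 ≈ 467.88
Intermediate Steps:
(3*16980)/109 + 25767/47730 = 50940*(1/109) + 25767*(1/47730) = 50940/109 + 8589/15910 = 811391601/1734190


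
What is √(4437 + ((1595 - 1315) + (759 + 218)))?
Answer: √5694 ≈ 75.459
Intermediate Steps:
√(4437 + ((1595 - 1315) + (759 + 218))) = √(4437 + (280 + 977)) = √(4437 + 1257) = √5694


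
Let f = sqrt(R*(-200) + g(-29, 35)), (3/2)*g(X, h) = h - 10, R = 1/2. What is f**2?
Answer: -250/3 ≈ -83.333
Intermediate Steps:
R = 1/2 ≈ 0.50000
g(X, h) = -20/3 + 2*h/3 (g(X, h) = 2*(h - 10)/3 = 2*(-10 + h)/3 = -20/3 + 2*h/3)
f = 5*I*sqrt(30)/3 (f = sqrt((1/2)*(-200) + (-20/3 + (2/3)*35)) = sqrt(-100 + (-20/3 + 70/3)) = sqrt(-100 + 50/3) = sqrt(-250/3) = 5*I*sqrt(30)/3 ≈ 9.1287*I)
f**2 = (5*I*sqrt(30)/3)**2 = -250/3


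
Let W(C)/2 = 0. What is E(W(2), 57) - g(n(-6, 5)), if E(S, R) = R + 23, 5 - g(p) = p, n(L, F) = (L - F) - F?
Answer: 59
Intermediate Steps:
W(C) = 0 (W(C) = 2*0 = 0)
n(L, F) = L - 2*F
g(p) = 5 - p
E(S, R) = 23 + R
E(W(2), 57) - g(n(-6, 5)) = (23 + 57) - (5 - (-6 - 2*5)) = 80 - (5 - (-6 - 10)) = 80 - (5 - 1*(-16)) = 80 - (5 + 16) = 80 - 1*21 = 80 - 21 = 59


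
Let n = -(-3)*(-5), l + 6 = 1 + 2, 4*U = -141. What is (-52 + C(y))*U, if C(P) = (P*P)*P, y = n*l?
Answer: -12841293/4 ≈ -3.2103e+6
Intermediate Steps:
U = -141/4 (U = (¼)*(-141) = -141/4 ≈ -35.250)
l = -3 (l = -6 + (1 + 2) = -6 + 3 = -3)
n = -15 (n = -1*15 = -15)
y = 45 (y = -15*(-3) = 45)
C(P) = P³ (C(P) = P²*P = P³)
(-52 + C(y))*U = (-52 + 45³)*(-141/4) = (-52 + 91125)*(-141/4) = 91073*(-141/4) = -12841293/4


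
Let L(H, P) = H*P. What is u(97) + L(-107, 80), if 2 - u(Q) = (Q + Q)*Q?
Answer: -27376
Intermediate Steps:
u(Q) = 2 - 2*Q² (u(Q) = 2 - (Q + Q)*Q = 2 - 2*Q*Q = 2 - 2*Q²)
u(97) + L(-107, 80) = (2 - 2*97²) - 107*80 = (2 - 2*9409) - 8560 = (2 - 18818) - 8560 = -18816 - 8560 = -27376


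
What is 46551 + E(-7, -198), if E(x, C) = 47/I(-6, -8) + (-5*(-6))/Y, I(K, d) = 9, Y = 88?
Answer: 18436399/396 ≈ 46557.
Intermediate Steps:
E(x, C) = 2203/396 (E(x, C) = 47/9 - 5*(-6)/88 = 47*(⅑) + 30*(1/88) = 47/9 + 15/44 = 2203/396)
46551 + E(-7, -198) = 46551 + 2203/396 = 18436399/396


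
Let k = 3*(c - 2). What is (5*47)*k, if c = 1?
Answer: -705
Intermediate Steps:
k = -3 (k = 3*(1 - 2) = 3*(-1) = -3)
(5*47)*k = (5*47)*(-3) = 235*(-3) = -705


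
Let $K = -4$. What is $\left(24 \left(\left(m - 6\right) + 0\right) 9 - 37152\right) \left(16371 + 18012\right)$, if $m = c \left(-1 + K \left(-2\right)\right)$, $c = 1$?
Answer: $-1269970488$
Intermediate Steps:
$m = 7$ ($m = 1 \left(-1 - -8\right) = 1 \left(-1 + 8\right) = 1 \cdot 7 = 7$)
$\left(24 \left(\left(m - 6\right) + 0\right) 9 - 37152\right) \left(16371 + 18012\right) = \left(24 \left(\left(7 - 6\right) + 0\right) 9 - 37152\right) \left(16371 + 18012\right) = \left(24 \left(1 + 0\right) 9 - 37152\right) 34383 = \left(24 \cdot 1 \cdot 9 - 37152\right) 34383 = \left(24 \cdot 9 - 37152\right) 34383 = \left(216 - 37152\right) 34383 = \left(-36936\right) 34383 = -1269970488$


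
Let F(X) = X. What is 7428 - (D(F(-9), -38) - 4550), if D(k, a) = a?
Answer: 12016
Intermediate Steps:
7428 - (D(F(-9), -38) - 4550) = 7428 - (-38 - 4550) = 7428 - 1*(-4588) = 7428 + 4588 = 12016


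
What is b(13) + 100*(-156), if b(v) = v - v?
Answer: -15600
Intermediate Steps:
b(v) = 0
b(13) + 100*(-156) = 0 + 100*(-156) = 0 - 15600 = -15600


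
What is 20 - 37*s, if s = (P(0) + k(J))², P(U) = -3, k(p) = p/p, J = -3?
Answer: -128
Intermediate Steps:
k(p) = 1
s = 4 (s = (-3 + 1)² = (-2)² = 4)
20 - 37*s = 20 - 37*4 = 20 - 148 = -128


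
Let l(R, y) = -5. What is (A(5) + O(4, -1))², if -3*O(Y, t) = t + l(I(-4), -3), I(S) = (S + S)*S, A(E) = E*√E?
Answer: 129 + 20*√5 ≈ 173.72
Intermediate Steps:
A(E) = E^(3/2)
I(S) = 2*S² (I(S) = (2*S)*S = 2*S²)
O(Y, t) = 5/3 - t/3 (O(Y, t) = -(t - 5)/3 = -(-5 + t)/3 = 5/3 - t/3)
(A(5) + O(4, -1))² = (5^(3/2) + (5/3 - ⅓*(-1)))² = (5*√5 + (5/3 + ⅓))² = (5*√5 + 2)² = (2 + 5*√5)²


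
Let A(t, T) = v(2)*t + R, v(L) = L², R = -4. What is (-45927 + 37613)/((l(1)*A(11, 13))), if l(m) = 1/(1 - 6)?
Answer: 4157/4 ≈ 1039.3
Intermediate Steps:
l(m) = -⅕ (l(m) = 1/(-5) = -⅕)
A(t, T) = -4 + 4*t (A(t, T) = 2²*t - 4 = 4*t - 4 = -4 + 4*t)
(-45927 + 37613)/((l(1)*A(11, 13))) = (-45927 + 37613)/((-(-4 + 4*11)/5)) = -8314*(-5/(-4 + 44)) = -8314/((-⅕*40)) = -8314/(-8) = -8314*(-⅛) = 4157/4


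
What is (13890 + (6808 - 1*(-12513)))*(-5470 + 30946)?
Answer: 846083436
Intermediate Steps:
(13890 + (6808 - 1*(-12513)))*(-5470 + 30946) = (13890 + (6808 + 12513))*25476 = (13890 + 19321)*25476 = 33211*25476 = 846083436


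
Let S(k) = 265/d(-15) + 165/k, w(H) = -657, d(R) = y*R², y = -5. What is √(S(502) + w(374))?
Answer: I*√37247210762/7530 ≈ 25.63*I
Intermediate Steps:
d(R) = -5*R²
S(k) = -53/225 + 165/k (S(k) = 265/((-5*(-15)²)) + 165/k = 265/((-5*225)) + 165/k = 265/(-1125) + 165/k = 265*(-1/1125) + 165/k = -53/225 + 165/k)
√(S(502) + w(374)) = √((-53/225 + 165/502) - 657) = √(10519/112950 - 657) = √(-74197631/112950) = I*√37247210762/7530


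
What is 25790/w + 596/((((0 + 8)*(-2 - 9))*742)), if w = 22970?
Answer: 41757343/37496228 ≈ 1.1136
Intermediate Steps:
25790/w + 596/((((0 + 8)*(-2 - 9))*742)) = 25790/22970 + 596/((((0 + 8)*(-2 - 9))*742)) = 25790*(1/22970) + 596/(((8*(-11))*742)) = 2579/2297 + 596/((-88*742)) = 2579/2297 + 596/(-65296) = 2579/2297 + 596*(-1/65296) = 2579/2297 - 149/16324 = 41757343/37496228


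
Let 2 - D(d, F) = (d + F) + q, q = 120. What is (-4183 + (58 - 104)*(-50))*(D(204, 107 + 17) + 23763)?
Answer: -43905911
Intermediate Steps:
D(d, F) = -118 - F - d (D(d, F) = 2 - ((d + F) + 120) = 2 - ((F + d) + 120) = 2 - (120 + F + d) = 2 + (-120 - F - d) = -118 - F - d)
(-4183 + (58 - 104)*(-50))*(D(204, 107 + 17) + 23763) = (-4183 + (58 - 104)*(-50))*((-118 - (107 + 17) - 1*204) + 23763) = (-4183 - 46*(-50))*((-118 - 1*124 - 204) + 23763) = (-4183 + 2300)*((-118 - 124 - 204) + 23763) = -1883*(-446 + 23763) = -1883*23317 = -43905911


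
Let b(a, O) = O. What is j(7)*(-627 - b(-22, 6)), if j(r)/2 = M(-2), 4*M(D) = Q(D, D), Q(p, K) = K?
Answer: 633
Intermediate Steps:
M(D) = D/4
j(r) = -1 (j(r) = 2*((¼)*(-2)) = 2*(-½) = -1)
j(7)*(-627 - b(-22, 6)) = -(-627 - 1*6) = -(-627 - 6) = -1*(-633) = 633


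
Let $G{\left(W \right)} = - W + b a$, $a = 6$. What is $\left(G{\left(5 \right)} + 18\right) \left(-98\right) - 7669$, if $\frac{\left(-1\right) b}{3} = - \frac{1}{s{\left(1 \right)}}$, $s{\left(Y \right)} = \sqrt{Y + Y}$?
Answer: $-8943 - 882 \sqrt{2} \approx -10190.0$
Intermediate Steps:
$s{\left(Y \right)} = \sqrt{2} \sqrt{Y}$ ($s{\left(Y \right)} = \sqrt{2 Y} = \sqrt{2} \sqrt{Y}$)
$b = \frac{3 \sqrt{2}}{2}$ ($b = - 3 \left(- \frac{1}{\sqrt{2} \sqrt{1}}\right) = - 3 \left(- \frac{1}{\sqrt{2} \cdot 1}\right) = - 3 \left(- \frac{1}{\sqrt{2}}\right) = - 3 \left(- \frac{\sqrt{2}}{2}\right) = \frac{3 \sqrt{2}}{2} \approx 2.1213$)
$G{\left(W \right)} = - W + 9 \sqrt{2}$ ($G{\left(W \right)} = - W + \frac{3 \sqrt{2}}{2} \cdot 6 = - W + 9 \sqrt{2}$)
$\left(G{\left(5 \right)} + 18\right) \left(-98\right) - 7669 = \left(\left(\left(-1\right) 5 + 9 \sqrt{2}\right) + 18\right) \left(-98\right) - 7669 = \left(\left(-5 + 9 \sqrt{2}\right) + 18\right) \left(-98\right) - 7669 = \left(13 + 9 \sqrt{2}\right) \left(-98\right) - 7669 = \left(-1274 - 882 \sqrt{2}\right) - 7669 = -8943 - 882 \sqrt{2}$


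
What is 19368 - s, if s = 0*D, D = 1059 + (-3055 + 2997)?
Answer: 19368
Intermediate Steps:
D = 1001 (D = 1059 - 58 = 1001)
s = 0 (s = 0*1001 = 0)
19368 - s = 19368 - 1*0 = 19368 + 0 = 19368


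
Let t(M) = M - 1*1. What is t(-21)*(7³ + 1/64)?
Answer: -241483/32 ≈ -7546.3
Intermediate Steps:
t(M) = -1 + M (t(M) = M - 1 = -1 + M)
t(-21)*(7³ + 1/64) = (-1 - 21)*(7³ + 1/64) = -22*(343 + 1/64) = -22*21953/64 = -241483/32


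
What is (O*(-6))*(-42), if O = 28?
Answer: 7056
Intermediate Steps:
(O*(-6))*(-42) = (28*(-6))*(-42) = -168*(-42) = 7056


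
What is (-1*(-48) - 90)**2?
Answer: 1764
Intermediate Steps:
(-1*(-48) - 90)**2 = (48 - 90)**2 = (-42)**2 = 1764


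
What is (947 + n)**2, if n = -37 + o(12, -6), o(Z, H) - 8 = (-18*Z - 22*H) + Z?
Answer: 715716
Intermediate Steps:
o(Z, H) = 8 - 22*H - 17*Z (o(Z, H) = 8 + ((-18*Z - 22*H) + Z) = 8 + ((-22*H - 18*Z) + Z) = 8 + (-22*H - 17*Z) = 8 - 22*H - 17*Z)
n = -101 (n = -37 + (8 - 22*(-6) - 17*12) = -37 + (8 + 132 - 204) = -37 - 64 = -101)
(947 + n)**2 = (947 - 101)**2 = 846**2 = 715716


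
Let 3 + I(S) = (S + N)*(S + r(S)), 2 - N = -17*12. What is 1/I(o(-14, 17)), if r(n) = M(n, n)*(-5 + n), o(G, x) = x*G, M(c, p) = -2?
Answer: -1/7939 ≈ -0.00012596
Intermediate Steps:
N = 206 (N = 2 - (-17)*12 = 2 - 1*(-204) = 2 + 204 = 206)
o(G, x) = G*x
r(n) = 10 - 2*n (r(n) = -2*(-5 + n) = 10 - 2*n)
I(S) = -3 + (10 - S)*(206 + S) (I(S) = -3 + (S + 206)*(S + (10 - 2*S)) = -3 + (206 + S)*(10 - S) = -3 + (10 - S)*(206 + S))
1/I(o(-14, 17)) = 1/(2057 - (-14*17)² - (-2744)*17) = 1/(2057 - 1*(-238)² - 196*(-238)) = 1/(2057 - 1*56644 + 46648) = 1/(2057 - 56644 + 46648) = 1/(-7939) = -1/7939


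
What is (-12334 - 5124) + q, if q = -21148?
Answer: -38606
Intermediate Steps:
(-12334 - 5124) + q = (-12334 - 5124) - 21148 = -17458 - 21148 = -38606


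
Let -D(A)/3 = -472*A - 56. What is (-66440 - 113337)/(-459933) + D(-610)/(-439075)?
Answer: 476130045611/201945081975 ≈ 2.3577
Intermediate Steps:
D(A) = 168 + 1416*A (D(A) = -3*(-472*A - 56) = -3*(-56 - 472*A) = 168 + 1416*A)
(-66440 - 113337)/(-459933) + D(-610)/(-439075) = (-66440 - 113337)/(-459933) + (168 + 1416*(-610))/(-439075) = -179777*(-1/459933) + (168 - 863760)*(-1/439075) = 179777/459933 - 863592*(-1/439075) = 179777/459933 + 863592/439075 = 476130045611/201945081975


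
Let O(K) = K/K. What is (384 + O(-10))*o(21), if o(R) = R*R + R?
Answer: 177870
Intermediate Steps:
O(K) = 1
o(R) = R + R² (o(R) = R² + R = R + R²)
(384 + O(-10))*o(21) = (384 + 1)*(21*(1 + 21)) = 385*(21*22) = 385*462 = 177870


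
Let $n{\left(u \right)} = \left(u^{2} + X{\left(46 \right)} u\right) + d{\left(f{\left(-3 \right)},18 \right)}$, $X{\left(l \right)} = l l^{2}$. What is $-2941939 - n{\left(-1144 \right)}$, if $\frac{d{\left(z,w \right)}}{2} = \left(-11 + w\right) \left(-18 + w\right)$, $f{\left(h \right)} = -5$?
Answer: $107101709$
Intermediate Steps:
$d{\left(z,w \right)} = 2 \left(-18 + w\right) \left(-11 + w\right)$ ($d{\left(z,w \right)} = 2 \left(-11 + w\right) \left(-18 + w\right) = 2 \left(-18 + w\right) \left(-11 + w\right)$)
$X{\left(l \right)} = l^{3}$
$n{\left(u \right)} = u^{2} + 97336 u$ ($n{\left(u \right)} = \left(u^{2} + 46^{3} u\right) + \left(396 - 1044 + 2 \cdot 18^{2}\right) = \left(u^{2} + 97336 u\right) + \left(396 - 1044 + 2 \cdot 324\right) = \left(u^{2} + 97336 u\right) + \left(396 - 1044 + 648\right) = \left(u^{2} + 97336 u\right) + 0 = u^{2} + 97336 u$)
$-2941939 - n{\left(-1144 \right)} = -2941939 - - 1144 \left(97336 - 1144\right) = -2941939 - \left(-1144\right) 96192 = -2941939 - -110043648 = -2941939 + 110043648 = 107101709$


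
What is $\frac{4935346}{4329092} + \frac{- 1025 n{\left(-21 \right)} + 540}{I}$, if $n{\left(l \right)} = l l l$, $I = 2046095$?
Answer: $\frac{5119453852085}{885773349574} \approx 5.7796$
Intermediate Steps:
$n{\left(l \right)} = l^{3}$ ($n{\left(l \right)} = l^{2} l = l^{3}$)
$\frac{4935346}{4329092} + \frac{- 1025 n{\left(-21 \right)} + 540}{I} = \frac{4935346}{4329092} + \frac{- 1025 \left(-21\right)^{3} + 540}{2046095} = 4935346 \cdot \frac{1}{4329092} + \left(\left(-1025\right) \left(-9261\right) + 540\right) \frac{1}{2046095} = \frac{2467673}{2164546} + \left(9492525 + 540\right) \frac{1}{2046095} = \frac{2467673}{2164546} + 9493065 \cdot \frac{1}{2046095} = \frac{2467673}{2164546} + \frac{1898613}{409219} = \frac{5119453852085}{885773349574}$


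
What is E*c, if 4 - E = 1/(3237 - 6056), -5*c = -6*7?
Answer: 473634/14095 ≈ 33.603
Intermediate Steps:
c = 42/5 (c = -(-6)*7/5 = -1/5*(-42) = 42/5 ≈ 8.4000)
E = 11277/2819 (E = 4 - 1/(3237 - 6056) = 4 - 1/(-2819) = 4 - 1*(-1/2819) = 4 + 1/2819 = 11277/2819 ≈ 4.0004)
E*c = (11277/2819)*(42/5) = 473634/14095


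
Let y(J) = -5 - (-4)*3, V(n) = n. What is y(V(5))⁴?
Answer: 2401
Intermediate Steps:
y(J) = 7 (y(J) = -5 - 1*(-12) = -5 + 12 = 7)
y(V(5))⁴ = 7⁴ = 2401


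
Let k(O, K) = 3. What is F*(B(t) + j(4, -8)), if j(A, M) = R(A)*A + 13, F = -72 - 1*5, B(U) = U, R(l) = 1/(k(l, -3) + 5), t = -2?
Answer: -1771/2 ≈ -885.50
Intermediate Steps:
R(l) = ⅛ (R(l) = 1/(3 + 5) = 1/8 = ⅛)
F = -77 (F = -72 - 5 = -77)
j(A, M) = 13 + A/8 (j(A, M) = A/8 + 13 = 13 + A/8)
F*(B(t) + j(4, -8)) = -77*(-2 + (13 + (⅛)*4)) = -77*(-2 + (13 + ½)) = -77*(-2 + 27/2) = -77*23/2 = -1771/2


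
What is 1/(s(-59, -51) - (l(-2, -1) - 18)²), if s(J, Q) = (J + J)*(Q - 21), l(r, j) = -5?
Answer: 1/7967 ≈ 0.00012552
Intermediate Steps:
s(J, Q) = 2*J*(-21 + Q) (s(J, Q) = (2*J)*(-21 + Q) = 2*J*(-21 + Q))
1/(s(-59, -51) - (l(-2, -1) - 18)²) = 1/(2*(-59)*(-21 - 51) - (-5 - 18)²) = 1/(2*(-59)*(-72) - 1*(-23)²) = 1/(8496 - 1*529) = 1/(8496 - 529) = 1/7967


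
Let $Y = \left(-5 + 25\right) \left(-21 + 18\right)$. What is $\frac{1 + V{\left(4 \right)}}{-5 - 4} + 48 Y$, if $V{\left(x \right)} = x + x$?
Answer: $-2881$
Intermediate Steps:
$V{\left(x \right)} = 2 x$
$Y = -60$ ($Y = 20 \left(-3\right) = -60$)
$\frac{1 + V{\left(4 \right)}}{-5 - 4} + 48 Y = \frac{1 + 2 \cdot 4}{-5 - 4} + 48 \left(-60\right) = \frac{1 + 8}{-9} - 2880 = 9 \left(- \frac{1}{9}\right) - 2880 = -1 - 2880 = -2881$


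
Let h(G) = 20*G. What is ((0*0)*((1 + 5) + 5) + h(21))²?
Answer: 176400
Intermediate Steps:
((0*0)*((1 + 5) + 5) + h(21))² = ((0*0)*((1 + 5) + 5) + 20*21)² = (0*(6 + 5) + 420)² = (0*11 + 420)² = (0 + 420)² = 420² = 176400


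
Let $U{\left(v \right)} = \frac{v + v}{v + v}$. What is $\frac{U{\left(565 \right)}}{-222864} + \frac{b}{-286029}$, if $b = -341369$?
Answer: $\frac{25359524929}{21248522352} \approx 1.1935$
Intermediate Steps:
$U{\left(v \right)} = 1$ ($U{\left(v \right)} = \frac{2 v}{2 v} = 2 v \frac{1}{2 v} = 1$)
$\frac{U{\left(565 \right)}}{-222864} + \frac{b}{-286029} = 1 \frac{1}{-222864} - \frac{341369}{-286029} = 1 \left(- \frac{1}{222864}\right) - - \frac{341369}{286029} = - \frac{1}{222864} + \frac{341369}{286029} = \frac{25359524929}{21248522352}$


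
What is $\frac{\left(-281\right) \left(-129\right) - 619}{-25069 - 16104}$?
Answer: $- \frac{35630}{41173} \approx -0.86537$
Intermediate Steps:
$\frac{\left(-281\right) \left(-129\right) - 619}{-25069 - 16104} = \frac{36249 - 619}{-41173} = 35630 \left(- \frac{1}{41173}\right) = - \frac{35630}{41173}$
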